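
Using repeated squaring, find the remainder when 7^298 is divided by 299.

7^1 ≡ 7 (mod 299)
7^2 ≡ 7^2 = 49 ≡ 49 (mod 299)
7^4 ≡ 49^2 = 2401 ≡ 9 (mod 299)
7^8 ≡ 9^2 = 81 ≡ 81 (mod 299)
7^16 ≡ 81^2 = 6561 ≡ 282 (mod 299)
7^32 ≡ 282^2 = 79524 ≡ 289 (mod 299)
7^64 ≡ 289^2 = 83521 ≡ 100 (mod 299)
7^128 ≡ 100^2 = 10000 ≡ 133 (mod 299)
7^256 ≡ 133^2 = 17689 ≡ 48 (mod 299)
298 = 256 + 32 + 8 + 2 in binary powers of 2.
So 7^298 ≡ 48 · 289 · 81 · 49 ≡ 108 (mod 299).
Since 108 ≠ 1, base 7 is a Fermat witness: 299 is composite.

108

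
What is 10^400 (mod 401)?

1

10^1 ≡ 10 (mod 401)
10^2 ≡ 10^2 = 100 ≡ 100 (mod 401)
10^4 ≡ 100^2 = 10000 ≡ 376 (mod 401)
10^8 ≡ 376^2 = 141376 ≡ 224 (mod 401)
10^16 ≡ 224^2 = 50176 ≡ 51 (mod 401)
10^32 ≡ 51^2 = 2601 ≡ 195 (mod 401)
10^64 ≡ 195^2 = 38025 ≡ 331 (mod 401)
10^128 ≡ 331^2 = 109561 ≡ 88 (mod 401)
10^256 ≡ 88^2 = 7744 ≡ 125 (mod 401)
400 = 256 + 128 + 16 in binary powers of 2.
So 10^400 ≡ 125 · 88 · 51 ≡ 1 (mod 401).
Since the result is 1, base 10 gives no evidence that 401 is composite.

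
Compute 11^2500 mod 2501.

245

11^1 ≡ 11 (mod 2501)
11^2 ≡ 11^2 = 121 ≡ 121 (mod 2501)
11^4 ≡ 121^2 = 14641 ≡ 2136 (mod 2501)
11^8 ≡ 2136^2 = 4562496 ≡ 672 (mod 2501)
11^16 ≡ 672^2 = 451584 ≡ 1404 (mod 2501)
11^32 ≡ 1404^2 = 1971216 ≡ 428 (mod 2501)
11^64 ≡ 428^2 = 183184 ≡ 611 (mod 2501)
11^128 ≡ 611^2 = 373321 ≡ 672 (mod 2501)
11^256 ≡ 672^2 = 451584 ≡ 1404 (mod 2501)
11^512 ≡ 1404^2 = 1971216 ≡ 428 (mod 2501)
11^1024 ≡ 428^2 = 183184 ≡ 611 (mod 2501)
11^2048 ≡ 611^2 = 373321 ≡ 672 (mod 2501)
2500 = 2048 + 256 + 128 + 64 + 4 in binary powers of 2.
So 11^2500 ≡ 672 · 1404 · 672 · 611 · 2136 ≡ 245 (mod 2501).
Since 245 ≠ 1, base 11 is a Fermat witness: 2501 is composite.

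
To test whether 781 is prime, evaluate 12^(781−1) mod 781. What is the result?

12^1 ≡ 12 (mod 781)
12^2 ≡ 12^2 = 144 ≡ 144 (mod 781)
12^4 ≡ 144^2 = 20736 ≡ 430 (mod 781)
12^8 ≡ 430^2 = 184900 ≡ 584 (mod 781)
12^16 ≡ 584^2 = 341056 ≡ 540 (mod 781)
12^32 ≡ 540^2 = 291600 ≡ 287 (mod 781)
12^64 ≡ 287^2 = 82369 ≡ 364 (mod 781)
12^128 ≡ 364^2 = 132496 ≡ 507 (mod 781)
12^256 ≡ 507^2 = 257049 ≡ 100 (mod 781)
12^512 ≡ 100^2 = 10000 ≡ 628 (mod 781)
780 = 512 + 256 + 8 + 4 in binary powers of 2.
So 12^780 ≡ 628 · 100 · 584 · 430 ≡ 529 (mod 781).
Since 529 ≠ 1, base 12 is a Fermat witness: 781 is composite.

529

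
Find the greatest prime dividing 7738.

73

7738 = 2 · 3869
3869 = 53 · 73
73 is prime.
So 7738 = 2 · 53 · 73; the largest prime factor is 73.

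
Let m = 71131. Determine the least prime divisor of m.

83

71131 is odd.
Digit sum 13, not divisible by 3.
Ends in 1: not divisible by 5.
7: 71131 = 7·10161 + 4
11: 71131 = 11·6466 + 5
13: 71131 = 13·5471 + 8
17: 71131 = 17·4184 + 3
19: 71131 = 19·3743 + 14
23: 71131 = 23·3092 + 15
29: 71131 = 29·2452 + 23
31: 71131 = 31·2294 + 17
37: 71131 = 37·1922 + 17
41: 71131 = 41·1734 + 37
43: 71131 = 43·1654 + 9
47: 71131 = 47·1513 + 20
53: 71131 = 53·1342 + 5
59: 71131 = 59·1205 + 36
61: 71131 = 61·1166 + 5
67: 71131 = 67·1061 + 44
71: 71131 = 71·1001 + 60
73: 71131 = 73·974 + 29
79: 71131 = 79·900 + 31
83: 71131 = 83·857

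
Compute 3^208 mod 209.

16

3^1 ≡ 3 (mod 209)
3^2 ≡ 3^2 = 9 ≡ 9 (mod 209)
3^4 ≡ 9^2 = 81 ≡ 81 (mod 209)
3^8 ≡ 81^2 = 6561 ≡ 82 (mod 209)
3^16 ≡ 82^2 = 6724 ≡ 36 (mod 209)
3^32 ≡ 36^2 = 1296 ≡ 42 (mod 209)
3^64 ≡ 42^2 = 1764 ≡ 92 (mod 209)
3^128 ≡ 92^2 = 8464 ≡ 104 (mod 209)
208 = 128 + 64 + 16 in binary powers of 2.
So 3^208 ≡ 104 · 92 · 36 ≡ 16 (mod 209).
Since 16 ≠ 1, base 3 is a Fermat witness: 209 is composite.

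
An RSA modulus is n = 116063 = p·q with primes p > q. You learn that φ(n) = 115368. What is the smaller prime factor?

277

φ(n) = (p−1)(q−1) = n − (p+q) + 1, so p + q = 116063 − 115368 + 1 = 696.
p and q are the roots of t² − 696t + 116063 = 0.
Discriminant: 696² − 4·116063 = 484416 − 464252 = 20164; √20164 = 142.
q = (696 − 142)/2 = 277, p = (696 + 142)/2 = 419.
Check: 277 · 419 = 116063.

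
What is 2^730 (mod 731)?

4

2^1 ≡ 2 (mod 731)
2^2 ≡ 2^2 = 4 ≡ 4 (mod 731)
2^4 ≡ 4^2 = 16 ≡ 16 (mod 731)
2^8 ≡ 16^2 = 256 ≡ 256 (mod 731)
2^16 ≡ 256^2 = 65536 ≡ 477 (mod 731)
2^32 ≡ 477^2 = 227529 ≡ 188 (mod 731)
2^64 ≡ 188^2 = 35344 ≡ 256 (mod 731)
2^128 ≡ 256^2 = 65536 ≡ 477 (mod 731)
2^256 ≡ 477^2 = 227529 ≡ 188 (mod 731)
2^512 ≡ 188^2 = 35344 ≡ 256 (mod 731)
730 = 512 + 128 + 64 + 16 + 8 + 2 in binary powers of 2.
So 2^730 ≡ 256 · 477 · 256 · 477 · 256 · 4 ≡ 4 (mod 731).
Since 4 ≠ 1, base 2 is a Fermat witness: 731 is composite.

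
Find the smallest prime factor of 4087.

4087 is odd.
Digit sum 19, not divisible by 3.
Ends in 7: not divisible by 5.
7: 4087 = 7·583 + 6
11: 4087 = 11·371 + 6
13: 4087 = 13·314 + 5
17: 4087 = 17·240 + 7
19: 4087 = 19·215 + 2
23: 4087 = 23·177 + 16
29: 4087 = 29·140 + 27
31: 4087 = 31·131 + 26
37: 4087 = 37·110 + 17
41: 4087 = 41·99 + 28
43: 4087 = 43·95 + 2
47: 4087 = 47·86 + 45
53: 4087 = 53·77 + 6
59: 4087 = 59·69 + 16
61: 4087 = 61·67

61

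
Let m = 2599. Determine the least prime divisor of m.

2599 is odd.
Digit sum 25, not divisible by 3.
Ends in 9: not divisible by 5.
7: 2599 = 7·371 + 2
11: 2599 = 11·236 + 3
13: 2599 = 13·199 + 12
17: 2599 = 17·152 + 15
19: 2599 = 19·136 + 15
23: 2599 = 23·113

23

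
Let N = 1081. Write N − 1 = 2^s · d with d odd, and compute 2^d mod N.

1081 − 1 = 1080 = 2^3 · 135, so d = 135.
2^1 ≡ 2 (mod 1081)
2^2 ≡ 2^2 = 4 ≡ 4 (mod 1081)
2^4 ≡ 4^2 = 16 ≡ 16 (mod 1081)
2^8 ≡ 16^2 = 256 ≡ 256 (mod 1081)
2^16 ≡ 256^2 = 65536 ≡ 676 (mod 1081)
2^32 ≡ 676^2 = 456976 ≡ 794 (mod 1081)
2^64 ≡ 794^2 = 630436 ≡ 213 (mod 1081)
2^128 ≡ 213^2 = 45369 ≡ 1048 (mod 1081)
135 = 128 + 4 + 2 + 1 in binary powers of 2.
So 2^135 ≡ 1048 · 16 · 4 · 2 ≡ 100 (mod 1081).
Squaring chain: 100 → 271 → 1014; never reaches −1, so base 2 is a Miller–Rabin witness that 1081 is composite.

100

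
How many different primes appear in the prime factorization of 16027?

3

16027 = 11 · 1457
1457 = 31 · 47
16027 = 11 · 31 · 47, which has 3 distinct prime factors.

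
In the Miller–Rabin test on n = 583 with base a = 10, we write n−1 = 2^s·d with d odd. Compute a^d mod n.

307

583 − 1 = 582 = 2^1 · 291, so d = 291.
10^1 ≡ 10 (mod 583)
10^2 ≡ 10^2 = 100 ≡ 100 (mod 583)
10^4 ≡ 100^2 = 10000 ≡ 89 (mod 583)
10^8 ≡ 89^2 = 7921 ≡ 342 (mod 583)
10^16 ≡ 342^2 = 116964 ≡ 364 (mod 583)
10^32 ≡ 364^2 = 132496 ≡ 155 (mod 583)
10^64 ≡ 155^2 = 24025 ≡ 122 (mod 583)
10^128 ≡ 122^2 = 14884 ≡ 309 (mod 583)
10^256 ≡ 309^2 = 95481 ≡ 452 (mod 583)
291 = 256 + 32 + 2 + 1 in binary powers of 2.
So 10^291 ≡ 452 · 155 · 100 · 10 ≡ 307 (mod 583).
Squaring chain: 307; never reaches −1, so base 10 is a Miller–Rabin witness that 583 is composite.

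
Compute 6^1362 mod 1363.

6^1 ≡ 6 (mod 1363)
6^2 ≡ 6^2 = 36 ≡ 36 (mod 1363)
6^4 ≡ 36^2 = 1296 ≡ 1296 (mod 1363)
6^8 ≡ 1296^2 = 1679616 ≡ 400 (mod 1363)
6^16 ≡ 400^2 = 160000 ≡ 529 (mod 1363)
6^32 ≡ 529^2 = 279841 ≡ 426 (mod 1363)
6^64 ≡ 426^2 = 181476 ≡ 197 (mod 1363)
6^128 ≡ 197^2 = 38809 ≡ 645 (mod 1363)
6^256 ≡ 645^2 = 416025 ≡ 310 (mod 1363)
6^512 ≡ 310^2 = 96100 ≡ 690 (mod 1363)
6^1024 ≡ 690^2 = 476100 ≡ 413 (mod 1363)
1362 = 1024 + 256 + 64 + 16 + 2 in binary powers of 2.
So 6^1362 ≡ 413 · 310 · 197 · 529 · 36 ≡ 397 (mod 1363).
Since 397 ≠ 1, base 6 is a Fermat witness: 1363 is composite.

397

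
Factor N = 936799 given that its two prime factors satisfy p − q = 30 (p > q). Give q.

Since p = q + 30, we have 936799 = q(q + 30), so q² + 30q − 936799 = 0.
Discriminant: 30² + 4·936799 = 900 + 3747196 = 3748096; √3748096 = 1936.
q = (−30 + 1936)/2 = 953, and p = q + 30 = 983.
Check: 953 · 983 = 936799.

953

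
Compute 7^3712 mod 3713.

2086

7^1 ≡ 7 (mod 3713)
7^2 ≡ 7^2 = 49 ≡ 49 (mod 3713)
7^4 ≡ 49^2 = 2401 ≡ 2401 (mod 3713)
7^8 ≡ 2401^2 = 5764801 ≡ 2225 (mod 3713)
7^16 ≡ 2225^2 = 4950625 ≡ 1196 (mod 3713)
7^32 ≡ 1196^2 = 1430416 ≡ 911 (mod 3713)
7^64 ≡ 911^2 = 829921 ≡ 1922 (mod 3713)
7^128 ≡ 1922^2 = 3694084 ≡ 3362 (mod 3713)
7^256 ≡ 3362^2 = 11303044 ≡ 672 (mod 3713)
7^512 ≡ 672^2 = 451584 ≡ 2311 (mod 3713)
7^1024 ≡ 2311^2 = 5340721 ≡ 1427 (mod 3713)
7^2048 ≡ 1427^2 = 2036329 ≡ 1605 (mod 3713)
3712 = 2048 + 1024 + 512 + 128 in binary powers of 2.
So 7^3712 ≡ 1605 · 1427 · 2311 · 3362 ≡ 2086 (mod 3713).
Since 2086 ≠ 1, base 7 is a Fermat witness: 3713 is composite.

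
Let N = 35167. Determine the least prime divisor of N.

11

35167 is odd.
Digit sum 22, not divisible by 3.
Ends in 7: not divisible by 5.
7: 35167 = 7·5023 + 6
11: 35167 = 11·3197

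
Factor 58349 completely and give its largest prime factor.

83

58349 = 19 · 3071
3071 = 37 · 83
83 is prime.
So 58349 = 19 · 37 · 83; the largest prime factor is 83.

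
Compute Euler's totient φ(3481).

Factor: 3481 = 59^2.
φ(3481) = 59^1·(59−1) = 3422.

3422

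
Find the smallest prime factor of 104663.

104663 is odd.
Digit sum 20, not divisible by 3.
Ends in 3: not divisible by 5.
7: 104663 = 7·14951 + 6
11: 104663 = 11·9514 + 9
13: 104663 = 13·8051

13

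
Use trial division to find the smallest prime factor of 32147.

32147 is odd.
Digit sum 17, not divisible by 3.
Ends in 7: not divisible by 5.
7: 32147 = 7·4592 + 3
11: 32147 = 11·2922 + 5
13: 32147 = 13·2472 + 11
17: 32147 = 17·1891

17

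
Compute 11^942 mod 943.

453

11^1 ≡ 11 (mod 943)
11^2 ≡ 11^2 = 121 ≡ 121 (mod 943)
11^4 ≡ 121^2 = 14641 ≡ 496 (mod 943)
11^8 ≡ 496^2 = 246016 ≡ 836 (mod 943)
11^16 ≡ 836^2 = 698896 ≡ 133 (mod 943)
11^32 ≡ 133^2 = 17689 ≡ 715 (mod 943)
11^64 ≡ 715^2 = 511225 ≡ 119 (mod 943)
11^128 ≡ 119^2 = 14161 ≡ 16 (mod 943)
11^256 ≡ 16^2 = 256 ≡ 256 (mod 943)
11^512 ≡ 256^2 = 65536 ≡ 469 (mod 943)
942 = 512 + 256 + 128 + 32 + 8 + 4 + 2 in binary powers of 2.
So 11^942 ≡ 469 · 256 · 16 · 715 · 836 · 496 · 121 ≡ 453 (mod 943).
Since 453 ≠ 1, base 11 is a Fermat witness: 943 is composite.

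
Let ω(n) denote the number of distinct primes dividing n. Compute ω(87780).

6

87780 = 2^2 · 21945
21945 = 3 · 7315
7315 = 5 · 1463
1463 = 7 · 209
209 = 11 · 19
87780 = 2^2 · 3 · 5 · 7 · 11 · 19, which has 6 distinct prime factors.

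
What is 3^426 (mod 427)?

302

3^1 ≡ 3 (mod 427)
3^2 ≡ 3^2 = 9 ≡ 9 (mod 427)
3^4 ≡ 9^2 = 81 ≡ 81 (mod 427)
3^8 ≡ 81^2 = 6561 ≡ 156 (mod 427)
3^16 ≡ 156^2 = 24336 ≡ 424 (mod 427)
3^32 ≡ 424^2 = 179776 ≡ 9 (mod 427)
3^64 ≡ 9^2 = 81 ≡ 81 (mod 427)
3^128 ≡ 81^2 = 6561 ≡ 156 (mod 427)
3^256 ≡ 156^2 = 24336 ≡ 424 (mod 427)
426 = 256 + 128 + 32 + 8 + 2 in binary powers of 2.
So 3^426 ≡ 424 · 156 · 9 · 156 · 9 ≡ 302 (mod 427).
Since 302 ≠ 1, base 3 is a Fermat witness: 427 is composite.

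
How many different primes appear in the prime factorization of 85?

2

85 = 5 · 17
85 = 5 · 17, which has 2 distinct prime factors.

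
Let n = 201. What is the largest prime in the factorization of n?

67

201 = 3 · 67
67 is prime.
So 201 = 3 · 67; the largest prime factor is 67.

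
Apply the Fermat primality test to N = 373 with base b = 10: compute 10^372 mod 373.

10^1 ≡ 10 (mod 373)
10^2 ≡ 10^2 = 100 ≡ 100 (mod 373)
10^4 ≡ 100^2 = 10000 ≡ 302 (mod 373)
10^8 ≡ 302^2 = 91204 ≡ 192 (mod 373)
10^16 ≡ 192^2 = 36864 ≡ 310 (mod 373)
10^32 ≡ 310^2 = 96100 ≡ 239 (mod 373)
10^64 ≡ 239^2 = 57121 ≡ 52 (mod 373)
10^128 ≡ 52^2 = 2704 ≡ 93 (mod 373)
10^256 ≡ 93^2 = 8649 ≡ 70 (mod 373)
372 = 256 + 64 + 32 + 16 + 4 in binary powers of 2.
So 10^372 ≡ 70 · 52 · 239 · 310 · 302 ≡ 1 (mod 373).
Since the result is 1, base 10 gives no evidence that 373 is composite.

1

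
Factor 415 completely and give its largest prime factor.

83

415 = 5 · 83
83 is prime.
So 415 = 5 · 83; the largest prime factor is 83.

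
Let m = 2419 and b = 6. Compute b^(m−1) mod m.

1673

6^1 ≡ 6 (mod 2419)
6^2 ≡ 6^2 = 36 ≡ 36 (mod 2419)
6^4 ≡ 36^2 = 1296 ≡ 1296 (mod 2419)
6^8 ≡ 1296^2 = 1679616 ≡ 830 (mod 2419)
6^16 ≡ 830^2 = 688900 ≡ 1904 (mod 2419)
6^32 ≡ 1904^2 = 3625216 ≡ 1554 (mod 2419)
6^64 ≡ 1554^2 = 2414916 ≡ 754 (mod 2419)
6^128 ≡ 754^2 = 568516 ≡ 51 (mod 2419)
6^256 ≡ 51^2 = 2601 ≡ 182 (mod 2419)
6^512 ≡ 182^2 = 33124 ≡ 1677 (mod 2419)
6^1024 ≡ 1677^2 = 2812329 ≡ 1451 (mod 2419)
6^2048 ≡ 1451^2 = 2105401 ≡ 871 (mod 2419)
2418 = 2048 + 256 + 64 + 32 + 16 + 2 in binary powers of 2.
So 6^2418 ≡ 871 · 182 · 754 · 1554 · 1904 · 36 ≡ 1673 (mod 2419).
Since 1673 ≠ 1, base 6 is a Fermat witness: 2419 is composite.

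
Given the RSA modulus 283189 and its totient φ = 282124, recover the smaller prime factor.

503

φ(n) = (p−1)(q−1) = n − (p+q) + 1, so p + q = 283189 − 282124 + 1 = 1066.
p and q are the roots of t² − 1066t + 283189 = 0.
Discriminant: 1066² − 4·283189 = 1136356 − 1132756 = 3600; √3600 = 60.
q = (1066 − 60)/2 = 503, p = (1066 + 60)/2 = 563.
Check: 503 · 563 = 283189.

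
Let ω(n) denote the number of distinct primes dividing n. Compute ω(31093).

31093 = 17 · 1829
1829 = 31 · 59
31093 = 17 · 31 · 59, which has 3 distinct prime factors.

3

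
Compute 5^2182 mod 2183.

1484

5^1 ≡ 5 (mod 2183)
5^2 ≡ 5^2 = 25 ≡ 25 (mod 2183)
5^4 ≡ 25^2 = 625 ≡ 625 (mod 2183)
5^8 ≡ 625^2 = 390625 ≡ 2051 (mod 2183)
5^16 ≡ 2051^2 = 4206601 ≡ 2143 (mod 2183)
5^32 ≡ 2143^2 = 4592449 ≡ 1600 (mod 2183)
5^64 ≡ 1600^2 = 2560000 ≡ 1524 (mod 2183)
5^128 ≡ 1524^2 = 2322576 ≡ 2047 (mod 2183)
5^256 ≡ 2047^2 = 4190209 ≡ 1032 (mod 2183)
5^512 ≡ 1032^2 = 1065024 ≡ 1903 (mod 2183)
5^1024 ≡ 1903^2 = 3621409 ≡ 1995 (mod 2183)
5^2048 ≡ 1995^2 = 3980025 ≡ 416 (mod 2183)
2182 = 2048 + 128 + 4 + 2 in binary powers of 2.
So 5^2182 ≡ 416 · 2047 · 625 · 25 ≡ 1484 (mod 2183).
Since 1484 ≠ 1, base 5 is a Fermat witness: 2183 is composite.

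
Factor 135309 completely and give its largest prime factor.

135309 = 3 · 45103
45103 = 23 · 1961
1961 = 37 · 53
53 is prime.
So 135309 = 3 · 23 · 37 · 53; the largest prime factor is 53.

53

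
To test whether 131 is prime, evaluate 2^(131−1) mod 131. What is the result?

2^1 ≡ 2 (mod 131)
2^2 ≡ 2^2 = 4 ≡ 4 (mod 131)
2^4 ≡ 4^2 = 16 ≡ 16 (mod 131)
2^8 ≡ 16^2 = 256 ≡ 125 (mod 131)
2^16 ≡ 125^2 = 15625 ≡ 36 (mod 131)
2^32 ≡ 36^2 = 1296 ≡ 117 (mod 131)
2^64 ≡ 117^2 = 13689 ≡ 65 (mod 131)
2^128 ≡ 65^2 = 4225 ≡ 33 (mod 131)
130 = 128 + 2 in binary powers of 2.
So 2^130 ≡ 33 · 4 ≡ 1 (mod 131).
Since the result is 1, base 2 gives no evidence that 131 is composite.

1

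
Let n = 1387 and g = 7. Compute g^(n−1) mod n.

7^1 ≡ 7 (mod 1387)
7^2 ≡ 7^2 = 49 ≡ 49 (mod 1387)
7^4 ≡ 49^2 = 2401 ≡ 1014 (mod 1387)
7^8 ≡ 1014^2 = 1028196 ≡ 429 (mod 1387)
7^16 ≡ 429^2 = 184041 ≡ 957 (mod 1387)
7^32 ≡ 957^2 = 915849 ≡ 429 (mod 1387)
7^64 ≡ 429^2 = 184041 ≡ 957 (mod 1387)
7^128 ≡ 957^2 = 915849 ≡ 429 (mod 1387)
7^256 ≡ 429^2 = 184041 ≡ 957 (mod 1387)
7^512 ≡ 957^2 = 915849 ≡ 429 (mod 1387)
7^1024 ≡ 429^2 = 184041 ≡ 957 (mod 1387)
1386 = 1024 + 256 + 64 + 32 + 8 + 2 in binary powers of 2.
So 7^1386 ≡ 957 · 957 · 957 · 429 · 429 · 49 ≡ 1122 (mod 1387).
Since 1122 ≠ 1, base 7 is a Fermat witness: 1387 is composite.

1122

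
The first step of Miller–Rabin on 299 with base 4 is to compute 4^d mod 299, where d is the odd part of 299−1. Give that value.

140

299 − 1 = 298 = 2^1 · 149, so d = 149.
4^1 ≡ 4 (mod 299)
4^2 ≡ 4^2 = 16 ≡ 16 (mod 299)
4^4 ≡ 16^2 = 256 ≡ 256 (mod 299)
4^8 ≡ 256^2 = 65536 ≡ 55 (mod 299)
4^16 ≡ 55^2 = 3025 ≡ 35 (mod 299)
4^32 ≡ 35^2 = 1225 ≡ 29 (mod 299)
4^64 ≡ 29^2 = 841 ≡ 243 (mod 299)
4^128 ≡ 243^2 = 59049 ≡ 146 (mod 299)
149 = 128 + 16 + 4 + 1 in binary powers of 2.
So 4^149 ≡ 146 · 35 · 256 · 4 ≡ 140 (mod 299).
Squaring chain: 140; never reaches −1, so base 4 is a Miller–Rabin witness that 299 is composite.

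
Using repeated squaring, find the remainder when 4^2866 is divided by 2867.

4^1 ≡ 4 (mod 2867)
4^2 ≡ 4^2 = 16 ≡ 16 (mod 2867)
4^4 ≡ 16^2 = 256 ≡ 256 (mod 2867)
4^8 ≡ 256^2 = 65536 ≡ 2462 (mod 2867)
4^16 ≡ 2462^2 = 6061444 ≡ 606 (mod 2867)
4^32 ≡ 606^2 = 367236 ≡ 260 (mod 2867)
4^64 ≡ 260^2 = 67600 ≡ 1659 (mod 2867)
4^128 ≡ 1659^2 = 2752281 ≡ 2828 (mod 2867)
4^256 ≡ 2828^2 = 7997584 ≡ 1521 (mod 2867)
4^512 ≡ 1521^2 = 2313441 ≡ 2639 (mod 2867)
4^1024 ≡ 2639^2 = 6964321 ≡ 378 (mod 2867)
4^2048 ≡ 378^2 = 142884 ≡ 2401 (mod 2867)
2866 = 2048 + 512 + 256 + 32 + 16 + 2 in binary powers of 2.
So 4^2866 ≡ 2401 · 2639 · 1521 · 260 · 606 · 16 ≡ 972 (mod 2867).
Since 972 ≠ 1, base 4 is a Fermat witness: 2867 is composite.

972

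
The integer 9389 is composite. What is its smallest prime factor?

41

9389 is odd.
Digit sum 29, not divisible by 3.
Ends in 9: not divisible by 5.
7: 9389 = 7·1341 + 2
11: 9389 = 11·853 + 6
13: 9389 = 13·722 + 3
17: 9389 = 17·552 + 5
19: 9389 = 19·494 + 3
23: 9389 = 23·408 + 5
29: 9389 = 29·323 + 22
31: 9389 = 31·302 + 27
37: 9389 = 37·253 + 28
41: 9389 = 41·229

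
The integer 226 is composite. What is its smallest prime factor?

226 is even: 2 divides it.

2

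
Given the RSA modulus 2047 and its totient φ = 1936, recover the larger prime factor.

φ(n) = (p−1)(q−1) = n − (p+q) + 1, so p + q = 2047 − 1936 + 1 = 112.
p and q are the roots of t² − 112t + 2047 = 0.
Discriminant: 112² − 4·2047 = 12544 − 8188 = 4356; √4356 = 66.
q = (112 − 66)/2 = 23, p = (112 + 66)/2 = 89.
Check: 23 · 89 = 2047.

89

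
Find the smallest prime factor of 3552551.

79

3552551 is odd.
Digit sum 26, not divisible by 3.
Ends in 1: not divisible by 5.
7: 3552551 = 7·507507 + 2
11: 3552551 = 11·322959 + 2
13: 3552551 = 13·273273 + 2
17: 3552551 = 17·208973 + 10
19: 3552551 = 19·186976 + 7
23: 3552551 = 23·154458 + 17
29: 3552551 = 29·122501 + 22
31: 3552551 = 31·114598 + 13
37: 3552551 = 37·96014 + 33
41: 3552551 = 41·86647 + 24
43: 3552551 = 43·82617 + 20
47: 3552551 = 47·75586 + 9
53: 3552551 = 53·67029 + 14
59: 3552551 = 59·60212 + 43
61: 3552551 = 61·58238 + 33
67: 3552551 = 67·53023 + 10
71: 3552551 = 71·50035 + 66
73: 3552551 = 73·48665 + 6
79: 3552551 = 79·44969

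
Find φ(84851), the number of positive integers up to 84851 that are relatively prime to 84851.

Factor: 84851 = 13 · 61 · 107.
φ(84851) = (13−1) · (61−1) · (107−1) = 12 · 60 · 106 = 76320.

76320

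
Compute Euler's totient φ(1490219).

1449000

Factor: 1490219 = 71 · 139 · 151.
φ(1490219) = (71−1) · (139−1) · (151−1) = 70 · 138 · 150 = 1449000.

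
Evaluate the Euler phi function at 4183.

4048

Factor: 4183 = 47 · 89.
φ(4183) = (47−1) · (89−1) = 46 · 88 = 4048.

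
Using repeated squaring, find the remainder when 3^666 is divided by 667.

660

3^1 ≡ 3 (mod 667)
3^2 ≡ 3^2 = 9 ≡ 9 (mod 667)
3^4 ≡ 9^2 = 81 ≡ 81 (mod 667)
3^8 ≡ 81^2 = 6561 ≡ 558 (mod 667)
3^16 ≡ 558^2 = 311364 ≡ 542 (mod 667)
3^32 ≡ 542^2 = 293764 ≡ 284 (mod 667)
3^64 ≡ 284^2 = 80656 ≡ 616 (mod 667)
3^128 ≡ 616^2 = 379456 ≡ 600 (mod 667)
3^256 ≡ 600^2 = 360000 ≡ 487 (mod 667)
3^512 ≡ 487^2 = 237169 ≡ 384 (mod 667)
666 = 512 + 128 + 16 + 8 + 2 in binary powers of 2.
So 3^666 ≡ 384 · 600 · 542 · 558 · 9 ≡ 660 (mod 667).
Since 660 ≠ 1, base 3 is a Fermat witness: 667 is composite.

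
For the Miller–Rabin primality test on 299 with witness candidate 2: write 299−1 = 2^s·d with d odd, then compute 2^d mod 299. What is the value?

110

299 − 1 = 298 = 2^1 · 149, so d = 149.
2^1 ≡ 2 (mod 299)
2^2 ≡ 2^2 = 4 ≡ 4 (mod 299)
2^4 ≡ 4^2 = 16 ≡ 16 (mod 299)
2^8 ≡ 16^2 = 256 ≡ 256 (mod 299)
2^16 ≡ 256^2 = 65536 ≡ 55 (mod 299)
2^32 ≡ 55^2 = 3025 ≡ 35 (mod 299)
2^64 ≡ 35^2 = 1225 ≡ 29 (mod 299)
2^128 ≡ 29^2 = 841 ≡ 243 (mod 299)
149 = 128 + 16 + 4 + 1 in binary powers of 2.
So 2^149 ≡ 243 · 55 · 16 · 2 ≡ 110 (mod 299).
Squaring chain: 110; never reaches −1, so base 2 is a Miller–Rabin witness that 299 is composite.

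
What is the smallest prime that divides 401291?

11

401291 is odd.
Digit sum 17, not divisible by 3.
Ends in 1: not divisible by 5.
7: 401291 = 7·57327 + 2
11: 401291 = 11·36481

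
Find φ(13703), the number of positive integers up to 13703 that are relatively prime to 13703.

13440

Factor: 13703 = 71 · 193.
φ(13703) = (71−1) · (193−1) = 70 · 192 = 13440.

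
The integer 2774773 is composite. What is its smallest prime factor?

83

2774773 is odd.
Digit sum 37, not divisible by 3.
Ends in 3: not divisible by 5.
7: 2774773 = 7·396396 + 1
11: 2774773 = 11·252252 + 1
13: 2774773 = 13·213444 + 1
17: 2774773 = 17·163221 + 16
19: 2774773 = 19·146040 + 13
23: 2774773 = 23·120642 + 7
29: 2774773 = 29·95681 + 24
31: 2774773 = 31·89508 + 25
37: 2774773 = 37·74993 + 32
41: 2774773 = 41·67677 + 16
43: 2774773 = 43·64529 + 26
47: 2774773 = 47·59037 + 34
53: 2774773 = 53·52354 + 11
59: 2774773 = 59·47030 + 3
61: 2774773 = 61·45488 + 5
67: 2774773 = 67·41414 + 35
71: 2774773 = 71·39081 + 22
73: 2774773 = 73·38010 + 43
79: 2774773 = 79·35123 + 56
83: 2774773 = 83·33431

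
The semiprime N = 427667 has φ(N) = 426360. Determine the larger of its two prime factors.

φ(n) = (p−1)(q−1) = n − (p+q) + 1, so p + q = 427667 − 426360 + 1 = 1308.
p and q are the roots of t² − 1308t + 427667 = 0.
Discriminant: 1308² − 4·427667 = 1710864 − 1710668 = 196; √196 = 14.
q = (1308 − 14)/2 = 647, p = (1308 + 14)/2 = 661.
Check: 647 · 661 = 427667.

661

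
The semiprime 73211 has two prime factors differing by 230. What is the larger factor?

409

Since p = q + 230, we have 73211 = q(q + 230), so q² + 230q − 73211 = 0.
Discriminant: 230² + 4·73211 = 52900 + 292844 = 345744; √345744 = 588.
q = (−230 + 588)/2 = 179, and p = q + 230 = 409.
Check: 179 · 409 = 73211.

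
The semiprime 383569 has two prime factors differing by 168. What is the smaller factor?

Since p = q + 168, we have 383569 = q(q + 168), so q² + 168q − 383569 = 0.
Discriminant: 168² + 4·383569 = 28224 + 1534276 = 1562500; √1562500 = 1250.
q = (−168 + 1250)/2 = 541, and p = q + 168 = 709.
Check: 541 · 709 = 383569.

541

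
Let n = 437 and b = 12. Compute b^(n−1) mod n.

12^1 ≡ 12 (mod 437)
12^2 ≡ 12^2 = 144 ≡ 144 (mod 437)
12^4 ≡ 144^2 = 20736 ≡ 197 (mod 437)
12^8 ≡ 197^2 = 38809 ≡ 353 (mod 437)
12^16 ≡ 353^2 = 124609 ≡ 64 (mod 437)
12^32 ≡ 64^2 = 4096 ≡ 163 (mod 437)
12^64 ≡ 163^2 = 26569 ≡ 349 (mod 437)
12^128 ≡ 349^2 = 121801 ≡ 315 (mod 437)
12^256 ≡ 315^2 = 99225 ≡ 26 (mod 437)
436 = 256 + 128 + 32 + 16 + 4 in binary powers of 2.
So 12^436 ≡ 26 · 315 · 163 · 64 · 197 ≡ 292 (mod 437).
Since 292 ≠ 1, base 12 is a Fermat witness: 437 is composite.

292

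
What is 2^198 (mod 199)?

1

2^1 ≡ 2 (mod 199)
2^2 ≡ 2^2 = 4 ≡ 4 (mod 199)
2^4 ≡ 4^2 = 16 ≡ 16 (mod 199)
2^8 ≡ 16^2 = 256 ≡ 57 (mod 199)
2^16 ≡ 57^2 = 3249 ≡ 65 (mod 199)
2^32 ≡ 65^2 = 4225 ≡ 46 (mod 199)
2^64 ≡ 46^2 = 2116 ≡ 126 (mod 199)
2^128 ≡ 126^2 = 15876 ≡ 155 (mod 199)
198 = 128 + 64 + 4 + 2 in binary powers of 2.
So 2^198 ≡ 155 · 126 · 16 · 4 ≡ 1 (mod 199).
Since the result is 1, base 2 gives no evidence that 199 is composite.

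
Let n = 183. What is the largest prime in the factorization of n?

61

183 = 3 · 61
61 is prime.
So 183 = 3 · 61; the largest prime factor is 61.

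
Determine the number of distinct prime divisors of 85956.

85956 = 2^2 · 21489
21489 = 3 · 7163
7163 = 13 · 551
551 = 19 · 29
85956 = 2^2 · 3 · 13 · 19 · 29, which has 5 distinct prime factors.

5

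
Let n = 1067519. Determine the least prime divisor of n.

1067519 is odd.
Digit sum 29, not divisible by 3.
Ends in 9: not divisible by 5.
7: 1067519 = 7·152502 + 5
11: 1067519 = 11·97047 + 2
13: 1067519 = 13·82116 + 11
17: 1067519 = 17·62795 + 4
19: 1067519 = 19·56185 + 4
23: 1067519 = 23·46413 + 20
29: 1067519 = 29·36811

29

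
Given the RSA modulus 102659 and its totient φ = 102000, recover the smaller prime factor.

φ(n) = (p−1)(q−1) = n − (p+q) + 1, so p + q = 102659 − 102000 + 1 = 660.
p and q are the roots of t² − 660t + 102659 = 0.
Discriminant: 660² − 4·102659 = 435600 − 410636 = 24964; √24964 = 158.
q = (660 − 158)/2 = 251, p = (660 + 158)/2 = 409.
Check: 251 · 409 = 102659.

251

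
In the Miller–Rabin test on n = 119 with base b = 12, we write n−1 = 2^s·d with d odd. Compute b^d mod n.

119 − 1 = 118 = 2^1 · 59, so d = 59.
12^1 ≡ 12 (mod 119)
12^2 ≡ 12^2 = 144 ≡ 25 (mod 119)
12^4 ≡ 25^2 = 625 ≡ 30 (mod 119)
12^8 ≡ 30^2 = 900 ≡ 67 (mod 119)
12^16 ≡ 67^2 = 4489 ≡ 86 (mod 119)
12^32 ≡ 86^2 = 7396 ≡ 18 (mod 119)
59 = 32 + 16 + 8 + 2 + 1 in binary powers of 2.
So 12^59 ≡ 18 · 86 · 67 · 25 · 12 ≡ 108 (mod 119).
Squaring chain: 108; never reaches −1, so base 12 is a Miller–Rabin witness that 119 is composite.

108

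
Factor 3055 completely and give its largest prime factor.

3055 = 5 · 611
611 = 13 · 47
47 is prime.
So 3055 = 5 · 13 · 47; the largest prime factor is 47.

47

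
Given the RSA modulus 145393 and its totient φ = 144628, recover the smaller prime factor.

347

φ(n) = (p−1)(q−1) = n − (p+q) + 1, so p + q = 145393 − 144628 + 1 = 766.
p and q are the roots of t² − 766t + 145393 = 0.
Discriminant: 766² − 4·145393 = 586756 − 581572 = 5184; √5184 = 72.
q = (766 − 72)/2 = 347, p = (766 + 72)/2 = 419.
Check: 347 · 419 = 145393.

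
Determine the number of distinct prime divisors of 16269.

4

16269 = 3 · 5423
5423 = 11 · 493
493 = 17 · 29
16269 = 3 · 11 · 17 · 29, which has 4 distinct prime factors.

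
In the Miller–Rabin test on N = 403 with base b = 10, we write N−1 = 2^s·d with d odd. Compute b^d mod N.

64

403 − 1 = 402 = 2^1 · 201, so d = 201.
10^1 ≡ 10 (mod 403)
10^2 ≡ 10^2 = 100 ≡ 100 (mod 403)
10^4 ≡ 100^2 = 10000 ≡ 328 (mod 403)
10^8 ≡ 328^2 = 107584 ≡ 386 (mod 403)
10^16 ≡ 386^2 = 148996 ≡ 289 (mod 403)
10^32 ≡ 289^2 = 83521 ≡ 100 (mod 403)
10^64 ≡ 100^2 = 10000 ≡ 328 (mod 403)
10^128 ≡ 328^2 = 107584 ≡ 386 (mod 403)
201 = 128 + 64 + 8 + 1 in binary powers of 2.
So 10^201 ≡ 386 · 328 · 386 · 10 ≡ 64 (mod 403).
Squaring chain: 64; never reaches −1, so base 10 is a Miller–Rabin witness that 403 is composite.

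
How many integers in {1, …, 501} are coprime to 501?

332

Factor: 501 = 3 · 167.
φ(501) = (3−1) · (167−1) = 2 · 166 = 332.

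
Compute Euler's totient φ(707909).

Factor: 707909 = 43 · 101 · 163.
φ(707909) = (43−1) · (101−1) · (163−1) = 42 · 100 · 162 = 680400.

680400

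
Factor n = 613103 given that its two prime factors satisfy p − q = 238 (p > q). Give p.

Since p = q + 238, we have 613103 = q(q + 238), so q² + 238q − 613103 = 0.
Discriminant: 238² + 4·613103 = 56644 + 2452412 = 2509056; √2509056 = 1584.
q = (−238 + 1584)/2 = 673, and p = q + 238 = 911.
Check: 673 · 911 = 613103.

911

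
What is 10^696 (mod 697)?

543

10^1 ≡ 10 (mod 697)
10^2 ≡ 10^2 = 100 ≡ 100 (mod 697)
10^4 ≡ 100^2 = 10000 ≡ 242 (mod 697)
10^8 ≡ 242^2 = 58564 ≡ 16 (mod 697)
10^16 ≡ 16^2 = 256 ≡ 256 (mod 697)
10^32 ≡ 256^2 = 65536 ≡ 18 (mod 697)
10^64 ≡ 18^2 = 324 ≡ 324 (mod 697)
10^128 ≡ 324^2 = 104976 ≡ 426 (mod 697)
10^256 ≡ 426^2 = 181476 ≡ 256 (mod 697)
10^512 ≡ 256^2 = 65536 ≡ 18 (mod 697)
696 = 512 + 128 + 32 + 16 + 8 in binary powers of 2.
So 10^696 ≡ 18 · 426 · 18 · 256 · 16 ≡ 543 (mod 697).
Since 543 ≠ 1, base 10 is a Fermat witness: 697 is composite.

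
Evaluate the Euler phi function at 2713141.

Factor: 2713141 = 131 · 139 · 149.
φ(2713141) = (131−1) · (139−1) · (149−1) = 130 · 138 · 148 = 2655120.

2655120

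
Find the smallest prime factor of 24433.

53

24433 is odd.
Digit sum 16, not divisible by 3.
Ends in 3: not divisible by 5.
7: 24433 = 7·3490 + 3
11: 24433 = 11·2221 + 2
13: 24433 = 13·1879 + 6
17: 24433 = 17·1437 + 4
19: 24433 = 19·1285 + 18
23: 24433 = 23·1062 + 7
29: 24433 = 29·842 + 15
31: 24433 = 31·788 + 5
37: 24433 = 37·660 + 13
41: 24433 = 41·595 + 38
43: 24433 = 43·568 + 9
47: 24433 = 47·519 + 40
53: 24433 = 53·461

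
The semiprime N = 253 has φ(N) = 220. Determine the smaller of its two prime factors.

φ(n) = (p−1)(q−1) = n − (p+q) + 1, so p + q = 253 − 220 + 1 = 34.
p and q are the roots of t² − 34t + 253 = 0.
Discriminant: 34² − 4·253 = 1156 − 1012 = 144; √144 = 12.
q = (34 − 12)/2 = 11, p = (34 + 12)/2 = 23.
Check: 11 · 23 = 253.

11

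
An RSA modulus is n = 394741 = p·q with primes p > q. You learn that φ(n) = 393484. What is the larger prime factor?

φ(n) = (p−1)(q−1) = n − (p+q) + 1, so p + q = 394741 − 393484 + 1 = 1258.
p and q are the roots of t² − 1258t + 394741 = 0.
Discriminant: 1258² − 4·394741 = 1582564 − 1578964 = 3600; √3600 = 60.
q = (1258 − 60)/2 = 599, p = (1258 + 60)/2 = 659.
Check: 599 · 659 = 394741.

659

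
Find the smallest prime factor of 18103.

18103 is odd.
Digit sum 13, not divisible by 3.
Ends in 3: not divisible by 5.
7: 18103 = 7·2586 + 1
11: 18103 = 11·1645 + 8
13: 18103 = 13·1392 + 7
17: 18103 = 17·1064 + 15
19: 18103 = 19·952 + 15
23: 18103 = 23·787 + 2
29: 18103 = 29·624 + 7
31: 18103 = 31·583 + 30
37: 18103 = 37·489 + 10
41: 18103 = 41·441 + 22
43: 18103 = 43·421

43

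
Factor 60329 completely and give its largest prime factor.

60329 = 23 · 2623
2623 = 43 · 61
61 is prime.
So 60329 = 23 · 43 · 61; the largest prime factor is 61.

61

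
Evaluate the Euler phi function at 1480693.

Factor: 1480693 = 89 · 127 · 131.
φ(1480693) = (89−1) · (127−1) · (131−1) = 88 · 126 · 130 = 1441440.

1441440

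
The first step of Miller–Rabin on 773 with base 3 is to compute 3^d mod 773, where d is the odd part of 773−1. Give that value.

317

773 − 1 = 772 = 2^2 · 193, so d = 193.
3^1 ≡ 3 (mod 773)
3^2 ≡ 3^2 = 9 ≡ 9 (mod 773)
3^4 ≡ 9^2 = 81 ≡ 81 (mod 773)
3^8 ≡ 81^2 = 6561 ≡ 377 (mod 773)
3^16 ≡ 377^2 = 142129 ≡ 670 (mod 773)
3^32 ≡ 670^2 = 448900 ≡ 560 (mod 773)
3^64 ≡ 560^2 = 313600 ≡ 535 (mod 773)
3^128 ≡ 535^2 = 286225 ≡ 215 (mod 773)
193 = 128 + 64 + 1 in binary powers of 2.
So 3^193 ≡ 215 · 535 · 3 ≡ 317 (mod 773).
Squaring chain: 317 → 772; reaches −1, so base 3 does not prove 773 composite.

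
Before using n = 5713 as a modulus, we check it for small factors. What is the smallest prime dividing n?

5713 is odd.
Digit sum 16, not divisible by 3.
Ends in 3: not divisible by 5.
7: 5713 = 7·816 + 1
11: 5713 = 11·519 + 4
13: 5713 = 13·439 + 6
17: 5713 = 17·336 + 1
19: 5713 = 19·300 + 13
23: 5713 = 23·248 + 9
29: 5713 = 29·197

29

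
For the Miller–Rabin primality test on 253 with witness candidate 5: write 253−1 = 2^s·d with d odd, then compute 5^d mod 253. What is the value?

253 − 1 = 252 = 2^2 · 63, so d = 63.
5^1 ≡ 5 (mod 253)
5^2 ≡ 5^2 = 25 ≡ 25 (mod 253)
5^4 ≡ 25^2 = 625 ≡ 119 (mod 253)
5^8 ≡ 119^2 = 14161 ≡ 246 (mod 253)
5^16 ≡ 246^2 = 60516 ≡ 49 (mod 253)
5^32 ≡ 49^2 = 2401 ≡ 124 (mod 253)
63 = 32 + 16 + 8 + 4 + 2 + 1 in binary powers of 2.
So 5^63 ≡ 124 · 49 · 246 · 119 · 25 · 5 ≡ 191 (mod 253).
Squaring chain: 191 → 49; never reaches −1, so base 5 is a Miller–Rabin witness that 253 is composite.

191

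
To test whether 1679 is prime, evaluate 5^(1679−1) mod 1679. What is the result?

1618

5^1 ≡ 5 (mod 1679)
5^2 ≡ 5^2 = 25 ≡ 25 (mod 1679)
5^4 ≡ 25^2 = 625 ≡ 625 (mod 1679)
5^8 ≡ 625^2 = 390625 ≡ 1097 (mod 1679)
5^16 ≡ 1097^2 = 1203409 ≡ 1245 (mod 1679)
5^32 ≡ 1245^2 = 1550025 ≡ 308 (mod 1679)
5^64 ≡ 308^2 = 94864 ≡ 840 (mod 1679)
5^128 ≡ 840^2 = 705600 ≡ 420 (mod 1679)
5^256 ≡ 420^2 = 176400 ≡ 105 (mod 1679)
5^512 ≡ 105^2 = 11025 ≡ 951 (mod 1679)
5^1024 ≡ 951^2 = 904401 ≡ 1099 (mod 1679)
1678 = 1024 + 512 + 128 + 8 + 4 + 2 in binary powers of 2.
So 5^1678 ≡ 1099 · 951 · 420 · 1097 · 625 · 25 ≡ 1618 (mod 1679).
Since 1618 ≠ 1, base 5 is a Fermat witness: 1679 is composite.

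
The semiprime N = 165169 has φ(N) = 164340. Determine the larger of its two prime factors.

φ(n) = (p−1)(q−1) = n − (p+q) + 1, so p + q = 165169 − 164340 + 1 = 830.
p and q are the roots of t² − 830t + 165169 = 0.
Discriminant: 830² − 4·165169 = 688900 − 660676 = 28224; √28224 = 168.
q = (830 − 168)/2 = 331, p = (830 + 168)/2 = 499.
Check: 331 · 499 = 165169.

499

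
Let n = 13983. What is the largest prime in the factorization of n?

13983 = 3 · 4661
4661 = 59 · 79
79 is prime.
So 13983 = 3 · 59 · 79; the largest prime factor is 79.

79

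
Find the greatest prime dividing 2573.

2573 = 31 · 83
83 is prime.
So 2573 = 31 · 83; the largest prime factor is 83.

83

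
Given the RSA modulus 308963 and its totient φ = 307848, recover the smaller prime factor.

509

φ(n) = (p−1)(q−1) = n − (p+q) + 1, so p + q = 308963 − 307848 + 1 = 1116.
p and q are the roots of t² − 1116t + 308963 = 0.
Discriminant: 1116² − 4·308963 = 1245456 − 1235852 = 9604; √9604 = 98.
q = (1116 − 98)/2 = 509, p = (1116 + 98)/2 = 607.
Check: 509 · 607 = 308963.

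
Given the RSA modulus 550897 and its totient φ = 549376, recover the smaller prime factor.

593

φ(n) = (p−1)(q−1) = n − (p+q) + 1, so p + q = 550897 − 549376 + 1 = 1522.
p and q are the roots of t² − 1522t + 550897 = 0.
Discriminant: 1522² − 4·550897 = 2316484 − 2203588 = 112896; √112896 = 336.
q = (1522 − 336)/2 = 593, p = (1522 + 336)/2 = 929.
Check: 593 · 929 = 550897.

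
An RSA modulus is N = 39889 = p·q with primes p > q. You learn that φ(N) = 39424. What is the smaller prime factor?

113

φ(n) = (p−1)(q−1) = n − (p+q) + 1, so p + q = 39889 − 39424 + 1 = 466.
p and q are the roots of t² − 466t + 39889 = 0.
Discriminant: 466² − 4·39889 = 217156 − 159556 = 57600; √57600 = 240.
q = (466 − 240)/2 = 113, p = (466 + 240)/2 = 353.
Check: 113 · 353 = 39889.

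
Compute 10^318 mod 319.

10^1 ≡ 10 (mod 319)
10^2 ≡ 10^2 = 100 ≡ 100 (mod 319)
10^4 ≡ 100^2 = 10000 ≡ 111 (mod 319)
10^8 ≡ 111^2 = 12321 ≡ 199 (mod 319)
10^16 ≡ 199^2 = 39601 ≡ 45 (mod 319)
10^32 ≡ 45^2 = 2025 ≡ 111 (mod 319)
10^64 ≡ 111^2 = 12321 ≡ 199 (mod 319)
10^128 ≡ 199^2 = 39601 ≡ 45 (mod 319)
10^256 ≡ 45^2 = 2025 ≡ 111 (mod 319)
318 = 256 + 32 + 16 + 8 + 4 + 2 in binary powers of 2.
So 10^318 ≡ 111 · 111 · 45 · 199 · 111 · 100 ≡ 122 (mod 319).
Since 122 ≠ 1, base 10 is a Fermat witness: 319 is composite.

122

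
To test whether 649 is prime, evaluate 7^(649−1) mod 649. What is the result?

64

7^1 ≡ 7 (mod 649)
7^2 ≡ 7^2 = 49 ≡ 49 (mod 649)
7^4 ≡ 49^2 = 2401 ≡ 454 (mod 649)
7^8 ≡ 454^2 = 206116 ≡ 383 (mod 649)
7^16 ≡ 383^2 = 146689 ≡ 15 (mod 649)
7^32 ≡ 15^2 = 225 ≡ 225 (mod 649)
7^64 ≡ 225^2 = 50625 ≡ 3 (mod 649)
7^128 ≡ 3^2 = 9 ≡ 9 (mod 649)
7^256 ≡ 9^2 = 81 ≡ 81 (mod 649)
7^512 ≡ 81^2 = 6561 ≡ 71 (mod 649)
648 = 512 + 128 + 8 in binary powers of 2.
So 7^648 ≡ 71 · 9 · 383 ≡ 64 (mod 649).
Since 64 ≠ 1, base 7 is a Fermat witness: 649 is composite.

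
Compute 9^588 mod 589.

9^1 ≡ 9 (mod 589)
9^2 ≡ 9^2 = 81 ≡ 81 (mod 589)
9^4 ≡ 81^2 = 6561 ≡ 82 (mod 589)
9^8 ≡ 82^2 = 6724 ≡ 245 (mod 589)
9^16 ≡ 245^2 = 60025 ≡ 536 (mod 589)
9^32 ≡ 536^2 = 287296 ≡ 453 (mod 589)
9^64 ≡ 453^2 = 205209 ≡ 237 (mod 589)
9^128 ≡ 237^2 = 56169 ≡ 214 (mod 589)
9^256 ≡ 214^2 = 45796 ≡ 443 (mod 589)
9^512 ≡ 443^2 = 196249 ≡ 112 (mod 589)
588 = 512 + 64 + 8 + 4 in binary powers of 2.
So 9^588 ≡ 112 · 237 · 245 · 82 ≡ 140 (mod 589).
Since 140 ≠ 1, base 9 is a Fermat witness: 589 is composite.

140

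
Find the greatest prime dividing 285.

19

285 = 3 · 95
95 = 5 · 19
19 is prime.
So 285 = 3 · 5 · 19; the largest prime factor is 19.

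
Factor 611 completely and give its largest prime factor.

611 = 13 · 47
47 is prime.
So 611 = 13 · 47; the largest prime factor is 47.

47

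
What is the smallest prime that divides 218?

218 is even: 2 divides it.

2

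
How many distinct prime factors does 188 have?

2

188 = 2^2 · 47
188 = 2^2 · 47, which has 2 distinct prime factors.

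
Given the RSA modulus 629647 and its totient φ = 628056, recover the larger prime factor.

859

φ(n) = (p−1)(q−1) = n − (p+q) + 1, so p + q = 629647 − 628056 + 1 = 1592.
p and q are the roots of t² − 1592t + 629647 = 0.
Discriminant: 1592² − 4·629647 = 2534464 − 2518588 = 15876; √15876 = 126.
q = (1592 − 126)/2 = 733, p = (1592 + 126)/2 = 859.
Check: 733 · 859 = 629647.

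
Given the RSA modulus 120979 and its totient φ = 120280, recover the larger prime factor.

φ(n) = (p−1)(q−1) = n − (p+q) + 1, so p + q = 120979 − 120280 + 1 = 700.
p and q are the roots of t² − 700t + 120979 = 0.
Discriminant: 700² − 4·120979 = 490000 − 483916 = 6084; √6084 = 78.
q = (700 − 78)/2 = 311, p = (700 + 78)/2 = 389.
Check: 311 · 389 = 120979.

389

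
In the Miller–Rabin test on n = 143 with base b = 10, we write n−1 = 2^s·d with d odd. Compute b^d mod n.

143 − 1 = 142 = 2^1 · 71, so d = 71.
10^1 ≡ 10 (mod 143)
10^2 ≡ 10^2 = 100 ≡ 100 (mod 143)
10^4 ≡ 100^2 = 10000 ≡ 133 (mod 143)
10^8 ≡ 133^2 = 17689 ≡ 100 (mod 143)
10^16 ≡ 100^2 = 10000 ≡ 133 (mod 143)
10^32 ≡ 133^2 = 17689 ≡ 100 (mod 143)
10^64 ≡ 100^2 = 10000 ≡ 133 (mod 143)
71 = 64 + 4 + 2 + 1 in binary powers of 2.
So 10^71 ≡ 133 · 133 · 100 · 10 ≡ 43 (mod 143).
Squaring chain: 43; never reaches −1, so base 10 is a Miller–Rabin witness that 143 is composite.

43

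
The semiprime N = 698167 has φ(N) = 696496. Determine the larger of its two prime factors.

φ(n) = (p−1)(q−1) = n − (p+q) + 1, so p + q = 698167 − 696496 + 1 = 1672.
p and q are the roots of t² − 1672t + 698167 = 0.
Discriminant: 1672² − 4·698167 = 2795584 − 2792668 = 2916; √2916 = 54.
q = (1672 − 54)/2 = 809, p = (1672 + 54)/2 = 863.
Check: 809 · 863 = 698167.

863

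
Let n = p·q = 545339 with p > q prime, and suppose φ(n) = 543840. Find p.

881

φ(n) = (p−1)(q−1) = n − (p+q) + 1, so p + q = 545339 − 543840 + 1 = 1500.
p and q are the roots of t² − 1500t + 545339 = 0.
Discriminant: 1500² − 4·545339 = 2250000 − 2181356 = 68644; √68644 = 262.
q = (1500 − 262)/2 = 619, p = (1500 + 262)/2 = 881.
Check: 619 · 881 = 545339.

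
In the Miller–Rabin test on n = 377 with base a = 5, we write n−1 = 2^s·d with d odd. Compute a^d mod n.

377 − 1 = 376 = 2^3 · 47, so d = 47.
5^1 ≡ 5 (mod 377)
5^2 ≡ 5^2 = 25 ≡ 25 (mod 377)
5^4 ≡ 25^2 = 625 ≡ 248 (mod 377)
5^8 ≡ 248^2 = 61504 ≡ 53 (mod 377)
5^16 ≡ 53^2 = 2809 ≡ 170 (mod 377)
5^32 ≡ 170^2 = 28900 ≡ 248 (mod 377)
47 = 32 + 8 + 4 + 2 + 1 in binary powers of 2.
So 5^47 ≡ 248 · 53 · 248 · 25 · 5 ≡ 138 (mod 377).
Squaring chain: 138 → 194 → 313; never reaches −1, so base 5 is a Miller–Rabin witness that 377 is composite.

138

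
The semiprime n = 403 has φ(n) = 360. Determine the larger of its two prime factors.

31

φ(n) = (p−1)(q−1) = n − (p+q) + 1, so p + q = 403 − 360 + 1 = 44.
p and q are the roots of t² − 44t + 403 = 0.
Discriminant: 44² − 4·403 = 1936 − 1612 = 324; √324 = 18.
q = (44 − 18)/2 = 13, p = (44 + 18)/2 = 31.
Check: 13 · 31 = 403.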